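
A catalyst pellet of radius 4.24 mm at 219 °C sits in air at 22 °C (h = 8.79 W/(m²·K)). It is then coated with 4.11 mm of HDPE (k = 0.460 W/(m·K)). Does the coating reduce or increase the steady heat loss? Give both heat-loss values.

Critical radius for a sphere: r_cr = 2k/h = 0.105 m = 10.5 cm.
Outer radius after coating: r₂ = 0.00424 + 0.00411 = 0.00835 m.
Since r₁ < r_cr and r₂ ≤ r_cr, the coating moves toward the maximum at r_cr — heat loss rises.
Bare: R = 1/(4πr₁²h) = 503.6 K/W; Q = 197/503.6 = 0.391 W.
Coated: R = R_cond + R_conv = 149.9 K/W; Q = 197/149.9 = 1.31 W.

increases: 0.391 → 1.31 W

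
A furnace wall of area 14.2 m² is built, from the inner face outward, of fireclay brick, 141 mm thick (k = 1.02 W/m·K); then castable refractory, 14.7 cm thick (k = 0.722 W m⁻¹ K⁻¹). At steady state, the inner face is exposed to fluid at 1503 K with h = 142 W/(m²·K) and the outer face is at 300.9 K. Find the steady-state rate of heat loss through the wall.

Q = 48900 W

Treat each layer as a resistance in series:
  R_conv,in = 1/(hA) = 1/(142·14.2) = 4.959×10^-4 K/W
  R_fireclay brick = L/(kA) = 0.141/(1.02·14.2) = 0.009735 K/W
  R_castable refractory = L/(kA) = 0.147/(0.722·14.2) = 0.01434 K/W
ΣR = 4.959×10^-4 + 0.009735 + 0.01434 = 0.02457 K/W
Q = ΔT/ΣR = (1503 K − 300.9 K)/0.02457 = 48900 W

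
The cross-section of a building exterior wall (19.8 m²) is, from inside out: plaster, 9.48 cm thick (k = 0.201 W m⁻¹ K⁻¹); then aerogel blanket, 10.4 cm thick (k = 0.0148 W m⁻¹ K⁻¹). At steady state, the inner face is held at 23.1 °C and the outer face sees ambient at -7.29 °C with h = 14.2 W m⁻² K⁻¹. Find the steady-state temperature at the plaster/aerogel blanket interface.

Series thermal resistances, inner to outer:
  R_plaster = L/(kA) = 0.0948/(0.201·19.8) = 0.02382 K/W
  R_aerogel blanket = L/(kA) = 0.104/(0.0148·19.8) = 0.3549 K/W
  R_conv,out = 1/(hA) = 1/(14.2·19.8) = 0.003557 K/W
ΣR = 0.02382 + 0.3549 + 0.003557 = 0.3823 K/W
Q = ΔT/ΣR = (23.1 °C − -7.29 °C)/0.3823 = 79.49 W
From the inner boundary to the plaster/aerogel blanket interface, ΣR_partial = 0.02382 K/W.
T_interface = T_in − Q·ΣR_partial = 23.1 °C − (79.49)(0.02382) = 21.2 °C

T = 21.2 °C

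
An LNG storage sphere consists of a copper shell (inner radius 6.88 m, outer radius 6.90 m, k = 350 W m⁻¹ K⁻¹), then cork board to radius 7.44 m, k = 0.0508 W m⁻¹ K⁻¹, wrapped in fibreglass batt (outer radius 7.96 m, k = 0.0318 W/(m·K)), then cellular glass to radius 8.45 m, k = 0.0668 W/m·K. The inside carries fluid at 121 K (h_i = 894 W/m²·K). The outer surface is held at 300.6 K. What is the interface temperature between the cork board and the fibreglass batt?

T = 183.8 K

Treat each layer as a resistance in series:
  R_conv,in = 1/(4πr²h) = 1/(4π·6.88²·894) = 1.881×10^-6 K/W
  R_copper = (1/6.88 − 1/6.90)/(4πk) = 4.213×10^-4/(4π·350) = 9.579×10^-8 K/W
  R_cork board = (1/6.90 − 1/7.44)/(4πk) = 0.01052/(4π·0.0508) = 0.01648 K/W
  R_fibreglass batt = (1/7.44 − 1/7.96)/(4πk) = 0.008780/(4π·0.0318) = 0.02197 K/W
  R_cellular glass = (1/7.96 − 1/8.45)/(4πk) = 0.007285/(4π·0.0668) = 0.008678 K/W
ΣR = 1.881×10^-6 + 9.579×10^-8 + 0.01648 + 0.02197 + 0.008678 = 0.04713 K/W
Q = ΔT/ΣR = (121 K − 300.6 K)/0.04713 = -3811 W
From the inner boundary to the cork board/fibreglass batt interface, ΣR_partial = 0.01648 K/W.
T_interface = T_in − Q·ΣR_partial = 121 K − (-3811)(0.01648) = 183.8 K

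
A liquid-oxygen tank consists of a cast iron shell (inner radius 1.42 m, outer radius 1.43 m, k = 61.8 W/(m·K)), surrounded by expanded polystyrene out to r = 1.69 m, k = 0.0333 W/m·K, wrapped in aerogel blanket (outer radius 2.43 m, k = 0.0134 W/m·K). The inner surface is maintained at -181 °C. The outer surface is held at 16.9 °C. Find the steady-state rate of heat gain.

Resistance network (inner→outer):
  R_cast iron = (1/1.42 − 1/1.43)/(4πk) = 0.004925/(4π·61.8) = 6.341×10^-6 K/W
  R_expanded polystyrene = (1/1.43 − 1/1.69)/(4πk) = 0.1076/(4π·0.0333) = 0.2571 K/W
  R_aerogel blanket = (1/1.69 − 1/2.43)/(4πk) = 0.1802/(4π·0.0134) = 1.070 K/W
ΣR = 6.341×10^-6 + 0.2571 + 1.070 = 1.327 K/W
Q = ΔT/ΣR = (-181 °C − 16.9 °C)/1.327 = -149 W
(Negative Q ⇒ heat flows inward; heat gain = 149 W.)

Q = 149 W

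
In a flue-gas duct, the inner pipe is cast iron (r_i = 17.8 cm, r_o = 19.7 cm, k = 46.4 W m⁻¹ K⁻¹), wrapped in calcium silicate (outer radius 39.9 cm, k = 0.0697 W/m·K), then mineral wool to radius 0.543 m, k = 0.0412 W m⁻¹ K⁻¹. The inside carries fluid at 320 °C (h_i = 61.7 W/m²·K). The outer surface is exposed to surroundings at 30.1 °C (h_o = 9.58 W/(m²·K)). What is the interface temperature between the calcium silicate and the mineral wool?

Series thermal resistances, inner to outer:
  R'_conv,in = 1/(2πr h) = 1/(2π·0.178·61.7) = 0.01449 m·K/W
  R'_cast iron = ln(0.197/0.178)/(2πk) = 0.1014/(2π·46.4) = 3.479×10^-4 m·K/W
  R'_calcium silicate = ln(0.399/0.197)/(2πk) = 0.7058/(2π·0.0697) = 1.612 m·K/W
  R'_mineral wool = ln(0.543/0.399)/(2πk) = 0.3081/(2π·0.0412) = 1.190 m·K/W
  R'_conv,out = 1/(2πr h) = 1/(2π·0.543·9.58) = 0.03060 m·K/W
ΣR = 0.01449 + 3.479×10^-4 + 1.612 + 1.190 + 0.03060 = 2.847 m·K/W
Q' = ΔT/ΣR = (320 °C − 30.1 °C)/2.847 = 101.8 W/m
From the inner boundary to the calcium silicate/mineral wool interface, ΣR_partial = 1.627 m·K/W.
T_interface = T_in − Q'·ΣR_partial = 320 °C − (101.8)(1.627) = 154 °C

T = 154 °C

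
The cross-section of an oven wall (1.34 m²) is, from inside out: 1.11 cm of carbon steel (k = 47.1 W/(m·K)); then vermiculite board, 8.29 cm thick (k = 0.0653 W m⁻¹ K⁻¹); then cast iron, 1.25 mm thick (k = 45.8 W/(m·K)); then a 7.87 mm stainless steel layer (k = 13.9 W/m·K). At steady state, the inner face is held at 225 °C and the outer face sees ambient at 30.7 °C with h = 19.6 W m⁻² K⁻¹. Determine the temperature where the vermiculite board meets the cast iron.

T = 38.3 °C

Resistance network (inner→outer):
  R_carbon steel = L/(kA) = 0.0111/(47.1·1.34) = 1.759×10^-4 K/W
  R_vermiculite board = L/(kA) = 0.0829/(0.0653·1.34) = 0.9474 K/W
  R_cast iron = L/(kA) = 0.00125/(45.8·1.34) = 2.037×10^-5 K/W
  R_stainless steel = L/(kA) = 0.00787/(13.9·1.34) = 4.225×10^-4 K/W
  R_conv,out = 1/(hA) = 1/(19.6·1.34) = 0.03807 K/W
ΣR = 1.759×10^-4 + 0.9474 + 2.037×10^-5 + 4.225×10^-4 + 0.03807 = 0.9861 K/W
Q = ΔT/ΣR = (225 °C − 30.7 °C)/0.9861 = 197.0 W
From the inner boundary to the vermiculite board/cast iron interface, ΣR_partial = 0.9476 K/W.
T_interface = T_in − Q·ΣR_partial = 225 °C − (197.0)(0.9476) = 38.3 °C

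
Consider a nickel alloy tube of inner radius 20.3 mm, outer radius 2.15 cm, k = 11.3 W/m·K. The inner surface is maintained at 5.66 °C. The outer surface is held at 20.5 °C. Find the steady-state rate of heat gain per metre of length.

Q' = 18.3 kW/m

Q' = 2πk·ΔT/ln(r₂/r₁) = 2π × 11.3 × 14.84 / ln(0.0215/0.0203) = 18300 W/m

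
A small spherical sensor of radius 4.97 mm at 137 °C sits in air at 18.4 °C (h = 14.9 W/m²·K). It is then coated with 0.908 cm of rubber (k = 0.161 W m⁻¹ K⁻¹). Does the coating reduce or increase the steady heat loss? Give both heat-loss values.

Critical radius for a sphere: r_cr = 2k/h = 0.0216 m = 2.16 cm.
Outer radius after coating: r₂ = 0.00497 + 0.00908 = 0.01405 m.
Since r₁ < r_cr and r₂ ≤ r_cr, the coating moves toward the maximum at r_cr — heat loss rises.
Bare: R = 1/(4πr₁²h) = 216.2 K/W; Q = 118.6/216.2 = 0.549 W.
Coated: R = R_cond + R_conv = 91.33 K/W; Q = 118.6/91.33 = 1.30 W.

increases: 0.549 → 1.30 W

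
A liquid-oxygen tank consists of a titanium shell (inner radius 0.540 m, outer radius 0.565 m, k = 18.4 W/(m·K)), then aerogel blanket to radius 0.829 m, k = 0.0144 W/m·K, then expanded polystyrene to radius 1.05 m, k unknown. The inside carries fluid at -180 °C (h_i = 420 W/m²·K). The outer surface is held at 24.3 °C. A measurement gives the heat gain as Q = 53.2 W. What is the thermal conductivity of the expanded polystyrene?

k = 0.0279 W/m·K

ΣR = ΔT/Q = |-180 − 24.3|/53.2 = 3.840 K/W
Known resistances:
  R_conv,in = 1/(4πr²h) = 1/(4π·0.540²·420) = 6.498×10^-4 K/W
  R_titanium = (1/0.540 − 1/0.565)/(4πk) = 0.08194/(4π·18.4) = 3.544×10^-4 K/W
  R_aerogel blanket = (1/0.565 − 1/0.829)/(4πk) = 0.5636/(4π·0.0144) = 3.115 K/W
R_expanded polystyrene = ΣR − ΣR_known = 3.840 − 3.116 = 0.7240 K/W
(1/r₁−1/r₂)/(4πk) = 0.7240 ⇒ k = 0.2539/(4π·0.7240) = 0.0279 W/m·K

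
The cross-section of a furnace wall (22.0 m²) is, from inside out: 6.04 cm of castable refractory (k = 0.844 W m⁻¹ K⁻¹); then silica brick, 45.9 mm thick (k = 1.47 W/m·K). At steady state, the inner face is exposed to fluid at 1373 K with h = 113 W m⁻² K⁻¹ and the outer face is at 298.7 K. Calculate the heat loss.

Q = 212 kW

Treat each layer as a resistance in series:
  R_conv,in = 1/(hA) = 1/(113·22.0) = 4.023×10^-4 K/W
  R_castable refractory = L/(kA) = 0.0604/(0.844·22.0) = 0.003253 K/W
  R_silica brick = L/(kA) = 0.0459/(1.47·22.0) = 0.001419 K/W
ΣR = 4.023×10^-4 + 0.003253 + 0.001419 = 0.005074 K/W
Q = ΔT/ΣR = (1373 K − 298.7 K)/0.005074 = 2.12×10^5 W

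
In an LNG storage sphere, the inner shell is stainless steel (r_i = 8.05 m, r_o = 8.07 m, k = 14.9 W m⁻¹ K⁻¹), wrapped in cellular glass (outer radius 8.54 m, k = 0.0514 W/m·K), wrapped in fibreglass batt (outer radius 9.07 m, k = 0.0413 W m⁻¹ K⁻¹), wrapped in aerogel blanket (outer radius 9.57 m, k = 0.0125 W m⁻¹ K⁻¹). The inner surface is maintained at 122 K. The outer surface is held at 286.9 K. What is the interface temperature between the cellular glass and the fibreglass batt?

T = 151 K

Treat each layer as a resistance in series:
  R_stainless steel = (1/8.05 − 1/8.07)/(4πk) = 3.079×10^-4/(4π·14.9) = 1.644×10^-6 K/W
  R_cellular glass = (1/8.07 − 1/8.54)/(4πk) = 0.006820/(4π·0.0514) = 0.01056 K/W
  R_fibreglass batt = (1/8.54 − 1/9.07)/(4πk) = 0.006842/(4π·0.0413) = 0.01318 K/W
  R_aerogel blanket = (1/9.07 − 1/9.57)/(4πk) = 0.005760/(4π·0.0125) = 0.03667 K/W
ΣR = 1.644×10^-6 + 0.01056 + 0.01318 + 0.03667 = 0.06041 K/W
Q = ΔT/ΣR = (122 K − 286.9 K)/0.06041 = -2730 W
From the inner boundary to the cellular glass/fibreglass batt interface, ΣR_partial = 0.01056 K/W.
T_interface = T_in − Q·ΣR_partial = 122 K − (-2730)(0.01056) = 151 K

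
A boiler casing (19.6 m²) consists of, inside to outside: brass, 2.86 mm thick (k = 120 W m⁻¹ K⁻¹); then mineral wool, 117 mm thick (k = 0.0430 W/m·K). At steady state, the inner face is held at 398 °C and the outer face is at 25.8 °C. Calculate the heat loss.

Q = 2.68 kW

Series thermal resistances, inner to outer:
  R_brass = L/(kA) = 0.00286/(120·19.6) = 1.216×10^-6 K/W
  R_mineral wool = L/(kA) = 0.117/(0.0430·19.6) = 0.1388 K/W
ΣR = 1.216×10^-6 + 0.1388 = 0.1388 K/W
Q = ΔT/ΣR = (398 °C − 25.8 °C)/0.1388 = 2680 W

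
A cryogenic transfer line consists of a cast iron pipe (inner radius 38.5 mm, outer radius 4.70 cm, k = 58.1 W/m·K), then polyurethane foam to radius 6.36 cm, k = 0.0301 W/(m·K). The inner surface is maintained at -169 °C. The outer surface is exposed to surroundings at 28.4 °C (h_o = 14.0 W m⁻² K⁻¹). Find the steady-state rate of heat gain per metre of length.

Resistance network (inner→outer):
  R'_cast iron = ln(0.0470/0.0385)/(2πk) = 0.1995/(2π·58.1) = 5.465×10^-4 m·K/W
  R'_polyurethane foam = ln(0.0636/0.0470)/(2πk) = 0.3025/(2π·0.0301) = 1.599 m·K/W
  R'_conv,out = 1/(2πr h) = 1/(2π·0.0636·14.0) = 0.1787 m·K/W
ΣR = 5.465×10^-4 + 1.599 + 0.1787 = 1.778 m·K/W
Q' = ΔT/ΣR = (-169 °C − 28.4 °C)/1.778 = -111 W/m
(Negative Q' ⇒ heat flows inward; heat gain = 111 W/m.)

Q' = 111 W/m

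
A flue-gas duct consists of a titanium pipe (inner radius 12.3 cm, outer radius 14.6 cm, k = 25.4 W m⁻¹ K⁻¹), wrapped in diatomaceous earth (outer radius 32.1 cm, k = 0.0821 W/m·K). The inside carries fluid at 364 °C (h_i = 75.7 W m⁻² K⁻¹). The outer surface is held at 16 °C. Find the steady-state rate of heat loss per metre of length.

Treat each layer as a resistance in series:
  R'_conv,in = 1/(2πr h) = 1/(2π·0.123·75.7) = 0.01709 m·K/W
  R'_titanium = ln(0.146/0.123)/(2πk) = 0.1714/(2π·25.4) = 0.001074 m·K/W
  R'_diatomaceous earth = ln(0.321/0.146)/(2πk) = 0.7878/(2π·0.0821) = 1.527 m·K/W
ΣR = 0.01709 + 0.001074 + 1.527 = 1.545 m·K/W
Q' = ΔT/ΣR = (364 °C − 16 °C)/1.545 = 225 W/m

Q' = 225 W/m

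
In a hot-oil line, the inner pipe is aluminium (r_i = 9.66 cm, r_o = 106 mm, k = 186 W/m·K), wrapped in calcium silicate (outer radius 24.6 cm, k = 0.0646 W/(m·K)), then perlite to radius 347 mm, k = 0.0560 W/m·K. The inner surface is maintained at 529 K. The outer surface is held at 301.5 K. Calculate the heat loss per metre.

Q' = 74.5 W/m

Resistance network (inner→outer):
  R'_aluminium = ln(0.106/0.0966)/(2πk) = 0.09286/(2π·186) = 7.946×10^-5 m·K/W
  R'_calcium silicate = ln(0.246/0.106)/(2πk) = 0.8419/(2π·0.0646) = 2.074 m·K/W
  R'_perlite = ln(0.347/0.246)/(2πk) = 0.3440/(2π·0.0560) = 0.9776 m·K/W
ΣR = 7.946×10^-5 + 2.074 + 0.9776 = 3.052 m·K/W
Q' = ΔT/ΣR = (529 K − 301.5 K)/3.052 = 74.5 W/m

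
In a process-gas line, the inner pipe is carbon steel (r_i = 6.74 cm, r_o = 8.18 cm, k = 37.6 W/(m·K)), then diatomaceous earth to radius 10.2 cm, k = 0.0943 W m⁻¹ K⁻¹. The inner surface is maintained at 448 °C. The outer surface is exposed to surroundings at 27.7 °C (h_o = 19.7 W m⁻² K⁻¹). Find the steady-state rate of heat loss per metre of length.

Treat each layer as a resistance in series:
  R'_carbon steel = ln(0.0818/0.0674)/(2πk) = 0.1936/(2π·37.6) = 8.196×10^-4 m·K/W
  R'_diatomaceous earth = ln(0.102/0.0818)/(2πk) = 0.2207/(2π·0.0943) = 0.3725 m·K/W
  R'_conv,out = 1/(2πr h) = 1/(2π·0.102·19.7) = 0.07921 m·K/W
ΣR = 8.196×10^-4 + 0.3725 + 0.07921 = 0.4525 m·K/W
Q' = ΔT/ΣR = (448 °C − 27.7 °C)/0.4525 = 929 W/m

Q' = 929 W/m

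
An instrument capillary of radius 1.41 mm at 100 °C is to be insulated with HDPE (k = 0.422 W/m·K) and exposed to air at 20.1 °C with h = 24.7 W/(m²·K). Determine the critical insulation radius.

r_cr = 1.71 cm

For a cylinder, r_cr = k_ins/h = 0.422/24.7 = 0.0171 m = 1.71 cm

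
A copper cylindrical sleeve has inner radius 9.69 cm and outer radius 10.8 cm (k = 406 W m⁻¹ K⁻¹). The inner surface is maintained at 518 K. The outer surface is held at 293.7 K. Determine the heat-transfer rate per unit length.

Q' = 2πk·ΔT/ln(r₂/r₁) = 2π × 406 × 224.3 / ln(0.108/0.0969) = 5.28×10^6 W/m

Q' = 5.28×10^6 W/m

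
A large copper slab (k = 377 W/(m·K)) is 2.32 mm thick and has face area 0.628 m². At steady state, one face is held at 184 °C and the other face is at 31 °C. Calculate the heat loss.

Q = 15600 kW

Q = kA·ΔT/L = 377 × 0.628 × |184 °C − 31 °C| / 0.00232 = 1.56×10^7 W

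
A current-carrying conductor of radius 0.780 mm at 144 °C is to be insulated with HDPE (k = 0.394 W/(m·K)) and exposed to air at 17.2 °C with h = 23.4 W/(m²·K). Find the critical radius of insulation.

For a cylinder, r_cr = k_ins/h = 0.394/23.4 = 0.0168 m = 1.68 cm

r_cr = 1.68 cm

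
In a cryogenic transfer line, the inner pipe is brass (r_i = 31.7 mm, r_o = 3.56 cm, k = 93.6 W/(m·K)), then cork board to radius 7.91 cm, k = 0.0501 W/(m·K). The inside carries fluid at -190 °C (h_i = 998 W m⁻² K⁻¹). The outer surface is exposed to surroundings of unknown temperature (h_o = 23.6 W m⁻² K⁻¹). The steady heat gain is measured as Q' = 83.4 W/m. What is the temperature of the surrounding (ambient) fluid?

T_out = 29.1 °C

Sum the resistances:
  R'_conv,in = 1/(2πr h) = 1/(2π·0.0317·998) = 0.005031 m·K/W
  R'_brass = ln(0.0356/0.0317)/(2πk) = 0.1160/(2π·93.6) = 1.973×10^-4 m·K/W
  R'_cork board = ln(0.0791/0.0356)/(2πk) = 0.7984/(2π·0.0501) = 2.536 m·K/W
  R'_conv,out = 1/(2πr h) = 1/(2π·0.0791·23.6) = 0.08526 m·K/W
ΣR = 2.627 m·K/W
ΔT = Q'·ΣR = 83.4 × 2.627 = 219.1 K
Heat flows inward, so T_out = T_in + ΔT = -190 + 219.1 = 29.1 °C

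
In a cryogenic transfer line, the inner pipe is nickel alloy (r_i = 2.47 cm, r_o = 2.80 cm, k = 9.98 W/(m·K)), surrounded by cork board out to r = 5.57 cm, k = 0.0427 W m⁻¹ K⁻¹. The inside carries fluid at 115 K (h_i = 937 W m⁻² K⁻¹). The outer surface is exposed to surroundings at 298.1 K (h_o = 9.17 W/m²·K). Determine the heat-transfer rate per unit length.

Q' = 63.5 W/m

Series thermal resistances, inner to outer:
  R'_conv,in = 1/(2πr h) = 1/(2π·0.0247·937) = 0.006877 m·K/W
  R'_nickel alloy = ln(0.0280/0.0247)/(2πk) = 0.1254/(2π·9.98) = 0.002000 m·K/W
  R'_cork board = ln(0.0557/0.0280)/(2πk) = 0.6878/(2π·0.0427) = 2.564 m·K/W
  R'_conv,out = 1/(2πr h) = 1/(2π·0.0557·9.17) = 0.3116 m·K/W
ΣR = 0.006877 + 0.002000 + 2.564 + 0.3116 = 2.884 m·K/W
Q' = ΔT/ΣR = (115 K − 298.1 K)/2.884 = -63.5 W/m
(Negative Q' ⇒ heat flows inward; heat gain = 63.5 W/m.)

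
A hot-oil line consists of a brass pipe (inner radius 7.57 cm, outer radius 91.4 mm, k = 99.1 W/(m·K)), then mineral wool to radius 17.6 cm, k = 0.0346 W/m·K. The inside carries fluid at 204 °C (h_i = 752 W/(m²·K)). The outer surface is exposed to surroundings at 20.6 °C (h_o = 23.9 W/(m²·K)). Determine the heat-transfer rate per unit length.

Q' = 60.0 W/m

Resistance network (inner→outer):
  R'_conv,in = 1/(2πr h) = 1/(2π·0.0757·752) = 0.002796 m·K/W
  R'_brass = ln(0.0914/0.0757)/(2πk) = 0.1885/(2π·99.1) = 3.027×10^-4 m·K/W
  R'_mineral wool = ln(0.176/0.0914)/(2πk) = 0.6552/(2π·0.0346) = 3.014 m·K/W
  R'_conv,out = 1/(2πr h) = 1/(2π·0.176·23.9) = 0.03784 m·K/W
ΣR = 0.002796 + 3.027×10^-4 + 3.014 + 0.03784 = 3.055 m·K/W
Q' = ΔT/ΣR = (204 °C − 20.6 °C)/3.055 = 60.0 W/m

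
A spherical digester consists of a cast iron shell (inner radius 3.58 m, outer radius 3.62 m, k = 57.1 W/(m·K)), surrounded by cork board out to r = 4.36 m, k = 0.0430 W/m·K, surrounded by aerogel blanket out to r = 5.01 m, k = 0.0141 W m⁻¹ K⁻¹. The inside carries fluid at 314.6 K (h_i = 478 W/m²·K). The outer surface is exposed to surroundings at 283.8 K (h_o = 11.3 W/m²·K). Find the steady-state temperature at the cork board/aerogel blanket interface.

Series thermal resistances, inner to outer:
  R_conv,in = 1/(4πr²h) = 1/(4π·3.58²·478) = 1.299×10^-5 K/W
  R_cast iron = (1/3.58 − 1/3.62)/(4πk) = 0.003087/(4π·57.1) = 4.302×10^-6 K/W
  R_cork board = (1/3.62 − 1/4.36)/(4πk) = 0.04689/(4π·0.0430) = 0.08677 K/W
  R_aerogel blanket = (1/4.36 − 1/5.01)/(4πk) = 0.02976/(4π·0.0141) = 0.1679 K/W
  R_conv,out = 1/(4πr²h) = 1/(4π·5.01²·11.3) = 2.806×10^-4 K/W
ΣR = 1.299×10^-5 + 4.302×10^-6 + 0.08677 + 0.1679 + 2.806×10^-4 = 0.2550 K/W
Q = ΔT/ΣR = (314.6 K − 283.8 K)/0.2550 = 120.8 W
From the inner boundary to the cork board/aerogel blanket interface, ΣR_partial = 0.08679 K/W.
T_interface = T_in − Q·ΣR_partial = 314.6 K − (120.8)(0.08679) = 304.1 K

T = 304.1 K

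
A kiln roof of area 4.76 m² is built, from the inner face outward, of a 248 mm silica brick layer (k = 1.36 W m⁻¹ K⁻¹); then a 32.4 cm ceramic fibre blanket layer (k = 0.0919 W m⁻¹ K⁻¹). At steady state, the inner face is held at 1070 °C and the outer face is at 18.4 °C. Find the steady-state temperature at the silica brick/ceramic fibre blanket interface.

Treat each layer as a resistance in series:
  R_silica brick = L/(kA) = 0.248/(1.36·4.76) = 0.03831 K/W
  R_ceramic fibre blanket = L/(kA) = 0.324/(0.0919·4.76) = 0.7407 K/W
ΣR = 0.03831 + 0.7407 = 0.7790 K/W
Q = ΔT/ΣR = (1070 °C − 18.4 °C)/0.7790 = 1350 W
From the inner boundary to the silica brick/ceramic fibre blanket interface, ΣR_partial = 0.03831 K/W.
T_interface = T_in − Q·ΣR_partial = 1070 °C − (1350)(0.03831) = 1018 °C

T = 1018 °C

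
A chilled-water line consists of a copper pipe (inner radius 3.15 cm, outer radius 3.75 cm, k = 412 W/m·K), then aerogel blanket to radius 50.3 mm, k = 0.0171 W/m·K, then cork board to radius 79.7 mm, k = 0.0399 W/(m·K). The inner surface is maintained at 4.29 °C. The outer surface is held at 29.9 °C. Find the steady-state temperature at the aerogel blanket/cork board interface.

T = 19.6 °C

Treat each layer as a resistance in series:
  R'_copper = ln(0.0375/0.0315)/(2πk) = 0.1744/(2π·412) = 6.735×10^-5 m·K/W
  R'_aerogel blanket = ln(0.0503/0.0375)/(2πk) = 0.2937/(2π·0.0171) = 2.733 m·K/W
  R'_cork board = ln(0.0797/0.0503)/(2πk) = 0.4603/(2π·0.0399) = 1.836 m·K/W
ΣR = 6.735×10^-5 + 2.733 + 1.836 = 4.569 m·K/W
Q' = ΔT/ΣR = (4.29 °C − 29.9 °C)/4.569 = -5.605 W/m
From the inner boundary to the aerogel blanket/cork board interface, ΣR_partial = 2.733 m·K/W.
T_interface = T_in − Q'·ΣR_partial = 4.29 °C − (-5.605)(2.733) = 19.6 °C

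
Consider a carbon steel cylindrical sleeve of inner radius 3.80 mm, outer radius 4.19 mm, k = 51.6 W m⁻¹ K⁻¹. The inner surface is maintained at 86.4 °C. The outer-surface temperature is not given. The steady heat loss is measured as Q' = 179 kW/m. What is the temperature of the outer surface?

T_out = 32.5 °C

Series resistances:
  R'_carbon steel = ln(0.00419/0.00380)/(2πk) = 0.09770/(2π·51.6) = 3.013×10^-4 m·K/W
ΣR = 3.013×10^-4 m·K/W
ΔT = Q'·ΣR = 1.79×10^5 × 3.013×10^-4 = 53.93 K
Heat flows outward, so T_out = T_in − ΔT = 86.4 − 53.93 = 32.5 °C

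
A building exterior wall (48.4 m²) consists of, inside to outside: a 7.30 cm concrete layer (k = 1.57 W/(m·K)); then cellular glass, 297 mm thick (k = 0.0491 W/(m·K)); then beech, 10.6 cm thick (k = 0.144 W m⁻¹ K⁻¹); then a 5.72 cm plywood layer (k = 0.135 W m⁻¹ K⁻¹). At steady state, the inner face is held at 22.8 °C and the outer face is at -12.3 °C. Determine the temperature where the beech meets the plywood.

T = -10.3 °C

Treat each layer as a resistance in series:
  R_concrete = L/(kA) = 0.0730/(1.57·48.4) = 9.607×10^-4 K/W
  R_cellular glass = L/(kA) = 0.297/(0.0491·48.4) = 0.1250 K/W
  R_beech = L/(kA) = 0.106/(0.144·48.4) = 0.01521 K/W
  R_plywood = L/(kA) = 0.0572/(0.135·48.4) = 0.008754 K/W
ΣR = 9.607×10^-4 + 0.1250 + 0.01521 + 0.008754 = 0.1499 K/W
Q = ΔT/ΣR = (22.8 °C − -12.3 °C)/0.1499 = 234.2 W
From the inner boundary to the beech/plywood interface, ΣR_partial = 0.1412 K/W.
T_interface = T_in − Q·ΣR_partial = 22.8 °C − (234.2)(0.1412) = -10.3 °C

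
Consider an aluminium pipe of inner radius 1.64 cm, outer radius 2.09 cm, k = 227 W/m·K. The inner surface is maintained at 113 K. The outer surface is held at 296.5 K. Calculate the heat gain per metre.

Q' = 2πk·ΔT/ln(r₂/r₁) = 2π × 227 × 183.5 / ln(0.0209/0.0164) = 1.08×10^6 W/m

Q' = 1.08×10^6 W/m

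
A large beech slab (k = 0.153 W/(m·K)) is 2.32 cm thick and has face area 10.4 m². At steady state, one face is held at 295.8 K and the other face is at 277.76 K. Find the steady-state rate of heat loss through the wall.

Q = 1240 W

Q = kA·ΔT/L = 0.153 × 10.4 × |295.8 K − 277.76 K| / 0.0232 = 1240 W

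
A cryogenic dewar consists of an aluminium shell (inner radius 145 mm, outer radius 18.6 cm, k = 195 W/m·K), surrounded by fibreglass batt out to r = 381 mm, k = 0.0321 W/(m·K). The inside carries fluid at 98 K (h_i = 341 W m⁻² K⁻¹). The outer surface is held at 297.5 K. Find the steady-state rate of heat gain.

Resistance network (inner→outer):
  R_conv,in = 1/(4πr²h) = 1/(4π·0.145²·341) = 0.01110 K/W
  R_aluminium = (1/0.145 − 1/0.186)/(4πk) = 1.520/(4π·195) = 6.204×10^-4 K/W
  R_fibreglass batt = (1/0.186 − 1/0.381)/(4πk) = 2.752/(4π·0.0321) = 6.822 K/W
ΣR = 0.01110 + 6.204×10^-4 + 6.822 = 6.834 K/W
Q = ΔT/ΣR = (98 K − 297.5 K)/6.834 = -29.2 W
(Negative Q ⇒ heat flows inward; heat gain = 29.2 W.)

Q = 29.2 W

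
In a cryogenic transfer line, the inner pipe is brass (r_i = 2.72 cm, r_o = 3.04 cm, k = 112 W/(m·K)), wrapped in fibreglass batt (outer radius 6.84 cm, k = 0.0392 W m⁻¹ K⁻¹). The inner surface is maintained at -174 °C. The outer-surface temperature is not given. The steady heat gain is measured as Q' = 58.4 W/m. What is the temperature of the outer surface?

Sum the resistances:
  R'_brass = ln(0.0304/0.0272)/(2πk) = 0.1112/(2π·112) = 1.581×10^-4 m·K/W
  R'_fibreglass batt = ln(0.0684/0.0304)/(2πk) = 0.8109/(2π·0.0392) = 3.292 m·K/W
ΣR = 3.293 m·K/W
ΔT = Q'·ΣR = 58.4 × 3.293 = 192.3 K
Heat flows inward, so T_out = T_in + ΔT = -174 + 192.3 = 18.3 °C

T_out = 18.3 °C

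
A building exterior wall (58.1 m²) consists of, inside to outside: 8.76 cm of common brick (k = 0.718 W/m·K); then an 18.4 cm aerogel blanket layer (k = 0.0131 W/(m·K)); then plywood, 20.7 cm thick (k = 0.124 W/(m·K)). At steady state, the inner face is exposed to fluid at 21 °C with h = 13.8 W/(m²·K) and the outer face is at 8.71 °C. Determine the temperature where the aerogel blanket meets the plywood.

Series thermal resistances, inner to outer:
  R_conv,in = 1/(hA) = 1/(13.8·58.1) = 0.001247 K/W
  R_common brick = L/(kA) = 0.0876/(0.718·58.1) = 0.002100 K/W
  R_aerogel blanket = L/(kA) = 0.184/(0.0131·58.1) = 0.2418 K/W
  R_plywood = L/(kA) = 0.207/(0.124·58.1) = 0.02873 K/W
ΣR = 0.001247 + 0.002100 + 0.2418 + 0.02873 = 0.2739 K/W
Q = ΔT/ΣR = (21 °C − 8.71 °C)/0.2739 = 44.87 W
From the inner boundary to the aerogel blanket/plywood interface, ΣR_partial = 0.2451 K/W.
T_interface = T_in − Q·ΣR_partial = 21 °C − (44.87)(0.2451) = 10.00 °C

T = 10.00 °C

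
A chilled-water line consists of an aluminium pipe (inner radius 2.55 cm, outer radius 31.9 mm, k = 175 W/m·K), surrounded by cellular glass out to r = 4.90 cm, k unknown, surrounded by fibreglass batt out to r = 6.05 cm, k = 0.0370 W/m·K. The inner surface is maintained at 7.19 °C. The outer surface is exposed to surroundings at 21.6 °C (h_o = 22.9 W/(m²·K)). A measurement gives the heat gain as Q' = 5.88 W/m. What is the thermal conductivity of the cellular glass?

ΣR = ΔT/Q' = |7.19 − 21.6|/5.88 = 2.451 m·K/W
Known resistances:
  R'_aluminium = ln(0.0319/0.0255)/(2πk) = 0.2239/(2π·175) = 2.037×10^-4 m·K/W
  R'_fibreglass batt = ln(0.0605/0.0490)/(2πk) = 0.2108/(2π·0.0370) = 0.9069 m·K/W
  R'_conv,out = 1/(2πr h) = 1/(2π·0.0605·22.9) = 0.1149 m·K/W
R_cellular glass = ΣR − ΣR_known = 2.451 − 1.022 = 1.429 m·K/W
ln(r₂/r₁)/(2πk) = 1.429 ⇒ k = 0.4292/(2π·1.429) = 0.0478 W/m·K

k = 0.0478 W/m·K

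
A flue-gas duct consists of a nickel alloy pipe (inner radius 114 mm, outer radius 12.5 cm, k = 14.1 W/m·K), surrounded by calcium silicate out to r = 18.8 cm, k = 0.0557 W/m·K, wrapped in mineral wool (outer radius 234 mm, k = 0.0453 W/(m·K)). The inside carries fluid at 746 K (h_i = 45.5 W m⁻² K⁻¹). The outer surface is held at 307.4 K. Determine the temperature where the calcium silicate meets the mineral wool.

T = 479 K

Treat each layer as a resistance in series:
  R'_conv,in = 1/(2πr h) = 1/(2π·0.114·45.5) = 0.03068 m·K/W
  R'_nickel alloy = ln(0.125/0.114)/(2πk) = 0.09212/(2π·14.1) = 0.001040 m·K/W
  R'_calcium silicate = ln(0.188/0.125)/(2πk) = 0.4081/(2π·0.0557) = 1.166 m·K/W
  R'_mineral wool = ln(0.234/0.188)/(2πk) = 0.2189/(2π·0.0453) = 0.7690 m·K/W
ΣR = 0.03068 + 0.001040 + 1.166 + 0.7690 = 1.967 m·K/W
Q' = ΔT/ΣR = (746 K − 307.4 K)/1.967 = 223.0 W/m
From the inner boundary to the calcium silicate/mineral wool interface, ΣR_partial = 1.198 m·K/W.
T_interface = T_in − Q'·ΣR_partial = 746 K − (223.0)(1.198) = 479 K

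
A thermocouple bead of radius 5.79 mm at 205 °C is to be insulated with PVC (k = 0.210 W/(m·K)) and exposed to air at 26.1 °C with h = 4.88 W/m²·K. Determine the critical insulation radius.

For a sphere, r_cr = 2k_ins/h = 2·0.210/4.88 = 0.0861 m = 8.61 cm

r_cr = 8.61 cm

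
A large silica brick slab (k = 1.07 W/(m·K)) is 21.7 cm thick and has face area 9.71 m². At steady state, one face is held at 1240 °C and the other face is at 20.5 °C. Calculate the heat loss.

Q = 58.4 kW

Q = kA·ΔT/L = 1.07 × 9.71 × |1240 °C − 20.5 °C| / 0.217 = 58400 W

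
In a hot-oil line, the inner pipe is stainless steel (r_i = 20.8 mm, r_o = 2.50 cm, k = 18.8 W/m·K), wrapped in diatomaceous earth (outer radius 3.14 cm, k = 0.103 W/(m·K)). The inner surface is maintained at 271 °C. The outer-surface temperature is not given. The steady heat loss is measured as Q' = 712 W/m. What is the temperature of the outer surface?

Sum the resistances:
  R'_stainless steel = ln(0.0250/0.0208)/(2πk) = 0.1839/(2π·18.8) = 0.001557 m·K/W
  R'_diatomaceous earth = ln(0.0314/0.0250)/(2πk) = 0.2279/(2π·0.103) = 0.3522 m·K/W
ΣR = 0.3538 m·K/W
ΔT = Q'·ΣR = 712 × 0.3538 = 251.9 K
Heat flows outward, so T_out = T_in − ΔT = 271 − 251.9 = 19.1 °C

T_out = 19.1 °C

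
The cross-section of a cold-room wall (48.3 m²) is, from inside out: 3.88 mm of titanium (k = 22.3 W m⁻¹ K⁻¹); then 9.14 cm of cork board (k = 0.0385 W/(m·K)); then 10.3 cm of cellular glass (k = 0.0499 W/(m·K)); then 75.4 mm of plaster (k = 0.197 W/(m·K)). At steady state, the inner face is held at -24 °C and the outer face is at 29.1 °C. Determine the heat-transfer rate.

Q = 532 W

Resistance network (inner→outer):
  R_titanium = L/(kA) = 0.00388/(22.3·48.3) = 3.602×10^-6 K/W
  R_cork board = L/(kA) = 0.0914/(0.0385·48.3) = 0.04915 K/W
  R_cellular glass = L/(kA) = 0.103/(0.0499·48.3) = 0.04274 K/W
  R_plaster = L/(kA) = 0.0754/(0.197·48.3) = 0.007924 K/W
ΣR = 3.602×10^-6 + 0.04915 + 0.04274 + 0.007924 = 0.09982 K/W
Q = ΔT/ΣR = (-24 °C − 29.1 °C)/0.09982 = -532 W
(Negative Q ⇒ heat flows inward; heat gain = 532 W.)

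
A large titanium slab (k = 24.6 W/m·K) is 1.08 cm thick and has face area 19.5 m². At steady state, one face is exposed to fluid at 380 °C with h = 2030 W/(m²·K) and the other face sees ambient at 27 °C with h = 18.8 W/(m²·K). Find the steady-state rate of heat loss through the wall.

Q = 127 kW

Treat each layer as a resistance in series:
  R_conv,in = 1/(hA) = 1/(2030·19.5) = 2.526×10^-5 K/W
  R_titanium = L/(kA) = 0.0108/(24.6·19.5) = 2.251×10^-5 K/W
  R_conv,out = 1/(hA) = 1/(18.8·19.5) = 0.002728 K/W
ΣR = 2.526×10^-5 + 2.251×10^-5 + 0.002728 = 0.002776 K/W
Q = ΔT/ΣR = (380 °C − 27 °C)/0.002776 = 1.27×10^5 W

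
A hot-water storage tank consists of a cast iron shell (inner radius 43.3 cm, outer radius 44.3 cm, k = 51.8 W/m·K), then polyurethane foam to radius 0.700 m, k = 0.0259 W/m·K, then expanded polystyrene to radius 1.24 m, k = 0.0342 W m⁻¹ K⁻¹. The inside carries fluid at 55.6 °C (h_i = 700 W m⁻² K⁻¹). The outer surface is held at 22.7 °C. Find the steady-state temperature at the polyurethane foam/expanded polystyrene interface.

Series thermal resistances, inner to outer:
  R_conv,in = 1/(4πr²h) = 1/(4π·0.433²·700) = 6.063×10^-4 K/W
  R_cast iron = (1/0.433 − 1/0.443)/(4πk) = 0.05213/(4π·51.8) = 8.009×10^-5 K/W
  R_polyurethane foam = (1/0.443 − 1/0.700)/(4πk) = 0.8288/(4π·0.0259) = 2.546 K/W
  R_expanded polystyrene = (1/0.700 − 1/1.24)/(4πk) = 0.6221/(4π·0.0342) = 1.448 K/W
ΣR = 6.063×10^-4 + 8.009×10^-5 + 2.546 + 1.448 = 3.995 K/W
Q = ΔT/ΣR = (55.6 °C − 22.7 °C)/3.995 = 8.235 W
From the inner boundary to the polyurethane foam/expanded polystyrene interface, ΣR_partial = 2.547 K/W.
T_interface = T_in − Q·ΣR_partial = 55.6 °C − (8.235)(2.547) = 34.6 °C

T = 34.6 °C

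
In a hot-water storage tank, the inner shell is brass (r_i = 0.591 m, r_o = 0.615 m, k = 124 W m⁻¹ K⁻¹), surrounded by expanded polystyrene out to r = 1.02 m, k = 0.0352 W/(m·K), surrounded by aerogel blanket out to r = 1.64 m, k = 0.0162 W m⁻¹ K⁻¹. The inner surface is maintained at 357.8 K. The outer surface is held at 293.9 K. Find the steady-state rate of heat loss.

Resistance network (inner→outer):
  R_brass = (1/0.591 − 1/0.615)/(4πk) = 0.06603/(4π·124) = 4.238×10^-5 K/W
  R_expanded polystyrene = (1/0.615 − 1/1.02)/(4πk) = 0.6456/(4π·0.0352) = 1.460 K/W
  R_aerogel blanket = (1/1.02 − 1/1.64)/(4πk) = 0.3706/(4π·0.0162) = 1.821 K/W
ΣR = 4.238×10^-5 + 1.460 + 1.821 = 3.281 K/W
Q = ΔT/ΣR = (357.8 K − 293.9 K)/3.281 = 19.5 W

Q = 19.5 W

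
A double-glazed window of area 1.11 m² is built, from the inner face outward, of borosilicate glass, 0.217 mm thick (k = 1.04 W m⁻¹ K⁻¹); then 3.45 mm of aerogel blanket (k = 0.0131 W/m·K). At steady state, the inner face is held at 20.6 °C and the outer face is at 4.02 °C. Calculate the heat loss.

Q = 69.8 W

Resistance network (inner→outer):
  R_borosilicate glass = L/(kA) = 2.17×10^-4/(1.04·1.11) = 1.880×10^-4 K/W
  R_aerogel blanket = L/(kA) = 0.00345/(0.0131·1.11) = 0.2373 K/W
ΣR = 1.880×10^-4 + 0.2373 = 0.2375 K/W
Q = ΔT/ΣR = (20.6 °C − 4.02 °C)/0.2375 = 69.8 W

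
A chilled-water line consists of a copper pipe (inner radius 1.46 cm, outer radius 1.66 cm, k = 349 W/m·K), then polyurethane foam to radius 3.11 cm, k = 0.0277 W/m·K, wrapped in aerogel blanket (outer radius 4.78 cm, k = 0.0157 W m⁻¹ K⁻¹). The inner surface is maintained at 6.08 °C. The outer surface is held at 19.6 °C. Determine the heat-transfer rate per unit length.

Q' = 1.70 W/m

Series thermal resistances, inner to outer:
  R'_copper = ln(0.0166/0.0146)/(2πk) = 0.1284/(2π·349) = 5.855×10^-5 m·K/W
  R'_polyurethane foam = ln(0.0311/0.0166)/(2πk) = 0.6278/(2π·0.0277) = 3.607 m·K/W
  R'_aerogel blanket = ln(0.0478/0.0311)/(2πk) = 0.4298/(2π·0.0157) = 4.357 m·K/W
ΣR = 5.855×10^-5 + 3.607 + 4.357 = 7.964 m·K/W
Q' = ΔT/ΣR = (6.08 °C − 19.6 °C)/7.964 = -1.70 W/m
(Negative Q' ⇒ heat flows inward; heat gain = 1.70 W/m.)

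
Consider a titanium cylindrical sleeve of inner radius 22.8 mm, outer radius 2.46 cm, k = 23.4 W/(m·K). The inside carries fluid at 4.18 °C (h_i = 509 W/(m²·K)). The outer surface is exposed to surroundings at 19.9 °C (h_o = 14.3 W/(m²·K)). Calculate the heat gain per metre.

Resistance network (inner→outer):
  R'_conv,in = 1/(2πr h) = 1/(2π·0.0228·509) = 0.01371 m·K/W
  R'_titanium = ln(0.0246/0.0228)/(2πk) = 0.07599/(2π·23.4) = 5.168×10^-4 m·K/W
  R'_conv,out = 1/(2πr h) = 1/(2π·0.0246·14.3) = 0.4524 m·K/W
ΣR = 0.01371 + 5.168×10^-4 + 0.4524 = 0.4666 m·K/W
Q' = ΔT/ΣR = (4.18 °C − 19.9 °C)/0.4666 = -33.7 W/m
(Negative Q' ⇒ heat flows inward; heat gain = 33.7 W/m.)

Q' = 33.7 W/m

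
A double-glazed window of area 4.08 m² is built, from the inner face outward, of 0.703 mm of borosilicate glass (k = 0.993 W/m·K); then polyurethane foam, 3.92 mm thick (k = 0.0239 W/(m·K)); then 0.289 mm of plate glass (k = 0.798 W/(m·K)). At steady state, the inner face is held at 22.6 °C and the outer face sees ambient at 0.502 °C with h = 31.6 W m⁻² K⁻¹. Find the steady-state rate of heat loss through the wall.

Series thermal resistances, inner to outer:
  R_borosilicate glass = L/(kA) = 7.03×10^-4/(0.993·4.08) = 1.735×10^-4 K/W
  R_polyurethane foam = L/(kA) = 0.00392/(0.0239·4.08) = 0.04020 K/W
  R_plate glass = L/(kA) = 2.89×10^-4/(0.798·4.08) = 8.876×10^-5 K/W
  R_conv,out = 1/(hA) = 1/(31.6·4.08) = 0.007756 K/W
ΣR = 1.735×10^-4 + 0.04020 + 8.876×10^-5 + 0.007756 = 0.04822 K/W
Q = ΔT/ΣR = (22.6 °C − 0.502 °C)/0.04822 = 458 W

Q = 458 W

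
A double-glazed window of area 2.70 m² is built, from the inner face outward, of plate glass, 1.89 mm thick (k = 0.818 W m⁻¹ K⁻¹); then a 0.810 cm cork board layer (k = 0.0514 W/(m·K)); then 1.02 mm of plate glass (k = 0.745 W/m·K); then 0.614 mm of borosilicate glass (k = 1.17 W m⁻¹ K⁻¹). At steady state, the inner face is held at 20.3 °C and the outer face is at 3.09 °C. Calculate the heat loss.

Q = 287 W

Resistance network (inner→outer):
  R_plate glass = L/(kA) = 0.00189/(0.818·2.70) = 8.557×10^-4 K/W
  R_cork board = L/(kA) = 0.00810/(0.0514·2.70) = 0.05837 K/W
  R_plate glass = L/(kA) = 0.00102/(0.745·2.70) = 5.071×10^-4 K/W
  R_borosilicate glass = L/(kA) = 6.14×10^-4/(1.17·2.70) = 1.944×10^-4 K/W
ΣR = 8.557×10^-4 + 0.05837 + 5.071×10^-4 + 1.944×10^-4 = 0.05993 K/W
Q = ΔT/ΣR = (20.3 °C − 3.09 °C)/0.05993 = 287 W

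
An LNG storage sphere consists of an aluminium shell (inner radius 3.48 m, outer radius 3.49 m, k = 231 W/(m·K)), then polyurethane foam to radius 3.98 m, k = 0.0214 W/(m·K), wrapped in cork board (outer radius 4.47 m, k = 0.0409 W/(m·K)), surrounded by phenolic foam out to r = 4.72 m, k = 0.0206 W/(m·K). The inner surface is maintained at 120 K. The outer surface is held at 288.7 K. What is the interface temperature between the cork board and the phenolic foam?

Treat each layer as a resistance in series:
  R_aluminium = (1/3.48 − 1/3.49)/(4πk) = 8.234×10^-4/(4π·231) = 2.836×10^-7 K/W
  R_polyurethane foam = (1/3.49 − 1/3.98)/(4πk) = 0.03528/(4π·0.0214) = 0.1312 K/W
  R_cork board = (1/3.98 − 1/4.47)/(4πk) = 0.02754/(4π·0.0409) = 0.05359 K/W
  R_phenolic foam = (1/4.47 − 1/4.72)/(4πk) = 0.01185/(4π·0.0206) = 0.04577 K/W
ΣR = 2.836×10^-7 + 0.1312 + 0.05359 + 0.04577 = 0.2306 K/W
Q = ΔT/ΣR = (120 K − 288.7 K)/0.2306 = -731.6 W
From the inner boundary to the cork board/phenolic foam interface, ΣR_partial = 0.1848 K/W.
T_interface = T_in − Q·ΣR_partial = 120 K − (-731.6)(0.1848) = 255.2 K

T = 255.2 K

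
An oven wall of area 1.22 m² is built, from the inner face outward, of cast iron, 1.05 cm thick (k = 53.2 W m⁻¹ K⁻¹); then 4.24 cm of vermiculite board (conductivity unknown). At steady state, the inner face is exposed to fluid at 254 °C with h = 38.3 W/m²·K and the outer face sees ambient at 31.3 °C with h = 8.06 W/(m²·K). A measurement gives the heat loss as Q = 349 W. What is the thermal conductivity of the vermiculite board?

ΣR = ΔT/Q = |254 − 31.3|/349 = 0.6381 K/W
Known resistances:
  R_conv,in = 1/(hA) = 1/(38.3·1.22) = 0.02140 K/W
  R_cast iron = L/(kA) = 0.0105/(53.2·1.22) = 1.618×10^-4 K/W
  R_conv,out = 1/(hA) = 1/(8.06·1.22) = 0.1017 K/W
R_vermiculite board = ΣR − ΣR_known = 0.6381 − 0.1233 = 0.5148 K/W
L/(kA) = 0.5148 ⇒ k = 0.0424/(0.5148·1.22) = 0.0675 W/m·K

k = 0.0675 W/m·K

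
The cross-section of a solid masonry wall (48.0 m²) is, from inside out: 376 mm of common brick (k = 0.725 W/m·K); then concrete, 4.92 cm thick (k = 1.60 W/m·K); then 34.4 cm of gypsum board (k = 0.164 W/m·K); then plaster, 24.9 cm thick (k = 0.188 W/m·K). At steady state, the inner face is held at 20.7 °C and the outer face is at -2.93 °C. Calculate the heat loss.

Q = 286 W

Treat each layer as a resistance in series:
  R_common brick = L/(kA) = 0.376/(0.725·48.0) = 0.01080 K/W
  R_concrete = L/(kA) = 0.0492/(1.60·48.0) = 6.406×10^-4 K/W
  R_gypsum board = L/(kA) = 0.344/(0.164·48.0) = 0.04370 K/W
  R_plaster = L/(kA) = 0.249/(0.188·48.0) = 0.02759 K/W
ΣR = 0.01080 + 6.406×10^-4 + 0.04370 + 0.02759 = 0.08273 K/W
Q = ΔT/ΣR = (20.7 °C − -2.93 °C)/0.08273 = 286 W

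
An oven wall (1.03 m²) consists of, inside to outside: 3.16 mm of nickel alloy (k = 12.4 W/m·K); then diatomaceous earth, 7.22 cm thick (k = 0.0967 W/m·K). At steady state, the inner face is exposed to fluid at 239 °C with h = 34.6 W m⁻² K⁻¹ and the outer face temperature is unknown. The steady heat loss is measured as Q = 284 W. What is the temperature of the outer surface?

Sum the resistances:
  R_conv,in = 1/(hA) = 1/(34.6·1.03) = 0.02806 K/W
  R_nickel alloy = L/(kA) = 0.00316/(12.4·1.03) = 2.474×10^-4 K/W
  R_diatomaceous earth = L/(kA) = 0.0722/(0.0967·1.03) = 0.7249 K/W
ΣR = 0.7532 K/W
ΔT = Q·ΣR = 284 × 0.7532 = 213.9 K
Heat flows outward, so T_out = T_in − ΔT = 239 − 213.9 = 25.1 °C

T_out = 25.1 °C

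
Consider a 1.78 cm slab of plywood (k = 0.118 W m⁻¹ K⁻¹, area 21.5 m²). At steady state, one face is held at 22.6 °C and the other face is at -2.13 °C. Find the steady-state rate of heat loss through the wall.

Q = 3.52 kW

Q = kA·ΔT/L = 0.118 × 21.5 × |22.6 °C − -2.13 °C| / 0.0178 = 3520 W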